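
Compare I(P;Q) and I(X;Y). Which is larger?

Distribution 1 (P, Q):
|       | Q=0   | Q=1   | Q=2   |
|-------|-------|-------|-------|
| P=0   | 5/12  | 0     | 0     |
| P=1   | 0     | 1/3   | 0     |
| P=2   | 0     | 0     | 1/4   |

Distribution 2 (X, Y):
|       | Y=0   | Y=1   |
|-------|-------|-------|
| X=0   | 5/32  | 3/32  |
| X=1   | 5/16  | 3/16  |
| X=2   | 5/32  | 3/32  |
Distribution 1 (P, Q):
Marginal P(P) (row sums):
  P(P=0) = 5/12 + 0 + 0 = 5/12
  P(P=1) = 0 + 1/3 + 0 = 1/3
  P(P=2) = 0 + 0 + 1/4 = 1/4
Marginal P(Q) (column sums):
  P(Q=0) = 5/12 + 0 + 0 = 5/12
  P(Q=1) = 0 + 1/3 + 0 = 1/3
  P(Q=2) = 0 + 0 + 1/4 = 1/4

H(P) = -[(5/12)·log₂(5/12) + (1/3)·log₂(1/3) + (1/4)·log₂(1/4)]
  = 0.5263 + 0.5283 + 0.5000
  = 1.5546 bits
H(Q) = -[(5/12)·log₂(5/12) + (1/3)·log₂(1/3) + (1/4)·log₂(1/4)]
  = 0.5263 + 0.5283 + 0.5000
  = 1.5546 bits
H(P,Q) = -[(5/12)·log₂(5/12) + (1/3)·log₂(1/3) + (1/4)·log₂(1/4)]
  = 0.5263 + 0.5283 + 0.5000
  = 1.5546 bits

I(P;Q) = H(P) + H(Q) - H(P,Q)
  = 1.5546 + 1.5546 - 1.5546
  = 1.5546 bits

Distribution 2 (X, Y):
Marginal P(X) (row sums):
  P(X=0) = 5/32 + 3/32 = 1/4
  P(X=1) = 5/16 + 3/16 = 1/2
  P(X=2) = 5/32 + 3/32 = 1/4
Marginal P(Y) (column sums):
  P(Y=0) = 5/32 + 5/16 + 5/32 = 5/8
  P(Y=1) = 3/32 + 3/16 + 3/32 = 3/8

H(X) = -[(1/4)·log₂(1/4) + (1/2)·log₂(1/2) + (1/4)·log₂(1/4)]
  = 0.5000 + 0.5000 + 0.5000
  = 1.5000 bits
H(Y) = -[(5/8)·log₂(5/8) + (3/8)·log₂(3/8)]
  = 0.4238 + 0.5306
  = 0.9544 bits
H(X,Y) = -[(5/32)·log₂(5/32) + (3/32)·log₂(3/32) + (5/16)·log₂(5/16) + (3/16)·log₂(3/16) + (5/32)·log₂(5/32) + (3/32)·log₂(3/32)]
  = 0.4184 + 0.3202 + 0.5244 + 0.4528 + 0.4184 + 0.3202
  = 2.4544 bits

I(X;Y) = H(X) + H(Y) - H(X,Y)
  = 1.5000 + 0.9544 - 2.4544
  = 0.0000 bits

I(P;Q) = 1.5546 bits > I(X;Y) = 0.0000 bits, so (P, Q) has the higher mutual information (stronger dependence).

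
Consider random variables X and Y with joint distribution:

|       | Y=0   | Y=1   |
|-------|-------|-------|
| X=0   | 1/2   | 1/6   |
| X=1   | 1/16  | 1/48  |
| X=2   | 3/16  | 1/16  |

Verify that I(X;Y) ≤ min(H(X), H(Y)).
Marginal P(X) (row sums):
  P(X=0) = 1/2 + 1/6 = 2/3
  P(X=1) = 1/16 + 1/48 = 1/12
  P(X=2) = 3/16 + 1/16 = 1/4
Marginal P(Y) (column sums):
  P(Y=0) = 1/2 + 1/16 + 3/16 = 3/4
  P(Y=1) = 1/6 + 1/48 + 1/16 = 1/4

H(X) = -[(2/3)·log₂(2/3) + (1/12)·log₂(1/12) + (1/4)·log₂(1/4)]
  = 0.3900 + 0.2987 + 0.5000
  = 1.1887 bits
H(Y) = -[(3/4)·log₂(3/4) + (1/4)·log₂(1/4)]
  = 0.3113 + 0.5000
  = 0.8113 bits
H(X,Y) = -[(1/2)·log₂(1/2) + (1/6)·log₂(1/6) + (1/16)·log₂(1/16) + (1/48)·log₂(1/48) + (3/16)·log₂(3/16) + (1/16)·log₂(1/16)]
  = 0.5000 + 0.4308 + 0.2500 + 0.1164 + 0.4528 + 0.2500
  = 2.0000 bits

I(X;Y) = H(X) + H(Y) - H(X,Y)
  = 1.1887 + 0.8113 - 2.0000
  = 0.0000 bits

min(H(X), H(Y)) = min(1.1887, 0.8113) = 0.8113 bits
Since 0.0000 ≤ 0.8113, the bound is satisfied ✓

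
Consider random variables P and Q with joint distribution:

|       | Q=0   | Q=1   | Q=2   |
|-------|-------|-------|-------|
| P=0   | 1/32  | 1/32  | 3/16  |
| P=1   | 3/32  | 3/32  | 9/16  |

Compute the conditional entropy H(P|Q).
Marginal P(Q) (column sums):
  P(Q=0) = 1/32 + 3/32 = 1/8
  P(Q=1) = 1/32 + 3/32 = 1/8
  P(Q=2) = 3/16 + 9/16 = 3/4

H(P|Q) = -Σ P(P,Q)·log₂ P(P|Q), where P(P|Q) = P(P,Q) / P(Q)
  (P=0,Q=0): P(P|Q) = (1/32)/(1/8) = 1/4;  -(1/32)·log₂(1/4) = 0.0625
  (P=0,Q=1): P(P|Q) = (1/32)/(1/8) = 1/4;  -(1/32)·log₂(1/4) = 0.0625
  (P=0,Q=2): P(P|Q) = (3/16)/(3/4) = 1/4;  -(3/16)·log₂(1/4) = 0.3750
  (P=1,Q=0): P(P|Q) = (3/32)/(1/8) = 3/4;  -(3/32)·log₂(3/4) = 0.0389
  (P=1,Q=1): P(P|Q) = (3/32)/(1/8) = 3/4;  -(3/32)·log₂(3/4) = 0.0389
  (P=1,Q=2): P(P|Q) = (9/16)/(3/4) = 3/4;  -(9/16)·log₂(3/4) = 0.2335
H(P|Q) = 0.0625 + 0.0625 + 0.3750 + 0.0389 + 0.0389 + 0.2335
  = 0.8113 bits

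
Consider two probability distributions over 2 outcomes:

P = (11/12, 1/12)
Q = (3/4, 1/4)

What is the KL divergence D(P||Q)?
D(P||Q) = Σ P(i) log₂(P(i)/Q(i))
  i=0: (11/12) × log₂((11/12)/(3/4)) = (11/12) × log₂(11/9) = 0.2654
  i=1: (1/12) × log₂((1/12)/(1/4)) = (1/12) × log₂(1/3) = -0.1321
D(P||Q) = 0.2654 - 0.1321
  = 0.1333 bits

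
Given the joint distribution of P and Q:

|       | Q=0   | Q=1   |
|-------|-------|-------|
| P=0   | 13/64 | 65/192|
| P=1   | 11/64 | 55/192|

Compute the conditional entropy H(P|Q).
Marginal P(Q) (column sums):
  P(Q=0) = 13/64 + 11/64 = 3/8
  P(Q=1) = 65/192 + 55/192 = 5/8

H(P|Q) = -Σ P(P,Q)·log₂ P(P|Q), where P(P|Q) = P(P,Q) / P(Q)
  (P=0,Q=0): P(P|Q) = (13/64)/(3/8) = 13/24;  -(13/64)·log₂(13/24) = 0.1797
  (P=0,Q=1): P(P|Q) = (65/192)/(5/8) = 13/24;  -(65/192)·log₂(13/24) = 0.2994
  (P=1,Q=0): P(P|Q) = (11/64)/(3/8) = 11/24;  -(11/64)·log₂(11/24) = 0.1935
  (P=1,Q=1): P(P|Q) = (55/192)/(5/8) = 11/24;  -(55/192)·log₂(11/24) = 0.3224
H(P|Q) = 0.1797 + 0.2994 + 0.1935 + 0.3224
  = 0.9950 bits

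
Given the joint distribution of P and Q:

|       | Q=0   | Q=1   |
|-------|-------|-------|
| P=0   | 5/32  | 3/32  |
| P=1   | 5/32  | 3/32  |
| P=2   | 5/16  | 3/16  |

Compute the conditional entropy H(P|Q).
Marginal P(Q) (column sums):
  P(Q=0) = 5/32 + 5/32 + 5/16 = 5/8
  P(Q=1) = 3/32 + 3/32 + 3/16 = 3/8

H(P|Q) = -Σ P(P,Q)·log₂ P(P|Q), where P(P|Q) = P(P,Q) / P(Q)
  (P=0,Q=0): P(P|Q) = (5/32)/(5/8) = 1/4;  -(5/32)·log₂(1/4) = 0.3125
  (P=0,Q=1): P(P|Q) = (3/32)/(3/8) = 1/4;  -(3/32)·log₂(1/4) = 0.1875
  (P=1,Q=0): P(P|Q) = (5/32)/(5/8) = 1/4;  -(5/32)·log₂(1/4) = 0.3125
  (P=1,Q=1): P(P|Q) = (3/32)/(3/8) = 1/4;  -(3/32)·log₂(1/4) = 0.1875
  (P=2,Q=0): P(P|Q) = (5/16)/(5/8) = 1/2;  -(5/16)·log₂(1/2) = 0.3125
  (P=2,Q=1): P(P|Q) = (3/16)/(3/8) = 1/2;  -(3/16)·log₂(1/2) = 0.1875
H(P|Q) = 0.3125 + 0.1875 + 0.3125 + 0.1875 + 0.3125 + 0.1875
  = 1.5000 bits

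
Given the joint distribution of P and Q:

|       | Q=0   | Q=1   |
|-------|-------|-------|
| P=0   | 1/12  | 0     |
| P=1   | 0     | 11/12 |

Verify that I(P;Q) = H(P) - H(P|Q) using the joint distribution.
Left side, from I(P;Q) = H(P) + H(Q) - H(P,Q):
Marginal P(P) (row sums):
  P(P=0) = 1/12 + 0 = 1/12
  P(P=1) = 0 + 11/12 = 11/12
Marginal P(Q) (column sums):
  P(Q=0) = 1/12 + 0 = 1/12
  P(Q=1) = 0 + 11/12 = 11/12

H(P) = -[(1/12)·log₂(1/12) + (11/12)·log₂(11/12)]
  = 0.2987 + 0.1151
  = 0.4138 bits
H(Q) = -[(1/12)·log₂(1/12) + (11/12)·log₂(11/12)]
  = 0.2987 + 0.1151
  = 0.4138 bits
H(P,Q) = -[(1/12)·log₂(1/12) + (11/12)·log₂(11/12)]
  = 0.2987 + 0.1151
  = 0.4138 bits

I(P;Q) = H(P) + H(Q) - H(P,Q)
  = 0.4138 + 0.4138 - 0.4138
  = 0.4138 bits

Right side, with H(P|Q) computed directly from the conditional probabilities:
H(P|Q) = -Σ P(P,Q)·log₂ P(P|Q), where P(P|Q) = P(P,Q) / P(Q)
  (cells with P(P,Q) = 0 contribute 0)
  (P=0,Q=0): P(P|Q) = (1/12)/(1/12) = 1;  -(1/12)·log₂(1) = 0.0000
  (P=1,Q=1): P(P|Q) = (11/12)/(11/12) = 1;  -(11/12)·log₂(1) = 0.0000
H(P|Q) = 0.0000 + 0.0000
  = 0.0000 bits
H(P) - H(P|Q) = 0.4138 - 0.0000 = 0.4138 bits

Both sides equal 0.4138 bits, so I(P;Q) = H(P) - H(P|Q) ✓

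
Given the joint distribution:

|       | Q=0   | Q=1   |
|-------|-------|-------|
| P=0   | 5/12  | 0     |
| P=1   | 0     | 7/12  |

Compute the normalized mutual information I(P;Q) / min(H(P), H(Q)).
Marginal P(P) (row sums):
  P(P=0) = 5/12 + 0 = 5/12
  P(P=1) = 0 + 7/12 = 7/12
Marginal P(Q) (column sums):
  P(Q=0) = 5/12 + 0 = 5/12
  P(Q=1) = 0 + 7/12 = 7/12

H(P) = -[(5/12)·log₂(5/12) + (7/12)·log₂(7/12)]
  = 0.5263 + 0.4536
  = 0.9799 bits
H(Q) = -[(5/12)·log₂(5/12) + (7/12)·log₂(7/12)]
  = 0.5263 + 0.4536
  = 0.9799 bits
H(P,Q) = -[(5/12)·log₂(5/12) + (7/12)·log₂(7/12)]
  = 0.5263 + 0.4536
  = 0.9799 bits

I(P;Q) = H(P) + H(Q) - H(P,Q)
  = 0.9799 + 0.9799 - 0.9799
  = 0.9799 bits

min(H(P), H(Q)) = min(0.9799, 0.9799) = 0.9799 bits
Normalized MI = 0.9799 / 0.9799 = 1.0000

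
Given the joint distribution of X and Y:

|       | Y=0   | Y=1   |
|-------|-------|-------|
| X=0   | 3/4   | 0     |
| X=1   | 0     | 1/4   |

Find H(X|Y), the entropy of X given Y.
Marginal P(Y) (column sums):
  P(Y=0) = 3/4 + 0 = 3/4
  P(Y=1) = 0 + 1/4 = 1/4

H(X|Y) = -Σ P(X,Y)·log₂ P(X|Y), where P(X|Y) = P(X,Y) / P(Y)
  (cells with P(X,Y) = 0 contribute 0)
  (X=0,Y=0): P(X|Y) = (3/4)/(3/4) = 1;  -(3/4)·log₂(1) = 0.0000
  (X=1,Y=1): P(X|Y) = (1/4)/(1/4) = 1;  -(1/4)·log₂(1) = 0.0000
H(X|Y) = 0.0000 + 0.0000
  = 0.0000 bits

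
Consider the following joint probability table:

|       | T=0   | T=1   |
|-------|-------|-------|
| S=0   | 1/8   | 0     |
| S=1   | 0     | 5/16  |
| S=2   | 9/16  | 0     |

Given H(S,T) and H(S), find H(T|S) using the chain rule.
From the chain rule: H(S,T) = H(S) + H(T|S)
Therefore: H(T|S) = H(S,T) - H(S)

H(S,T) = -[(1/8)·log₂(1/8) + (5/16)·log₂(5/16) + (9/16)·log₂(9/16)]
  = 0.3750 + 0.5244 + 0.4669
  = 1.3663 bits
Marginal P(S) (row sums):
  P(S=0) = 1/8 + 0 = 1/8
  P(S=1) = 0 + 5/16 = 5/16
  P(S=2) = 9/16 + 0 = 9/16
H(S) = -[(1/8)·log₂(1/8) + (5/16)·log₂(5/16) + (9/16)·log₂(9/16)]
  = 0.3750 + 0.5244 + 0.4669
  = 1.3663 bits

H(T|S) = 1.3663 - 1.3663 = 0.0000 bits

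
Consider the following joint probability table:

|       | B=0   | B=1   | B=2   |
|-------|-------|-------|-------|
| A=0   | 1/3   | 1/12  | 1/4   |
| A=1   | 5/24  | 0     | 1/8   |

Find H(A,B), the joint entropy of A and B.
H(A,B) = -Σ P(A,B) log₂ P(A,B), summed over the non-zero cells:
H(A,B) = -[(1/3)·log₂(1/3) + (1/12)·log₂(1/12) + (1/4)·log₂(1/4) + (5/24)·log₂(5/24) + (1/8)·log₂(1/8)]
  = 0.5283 + 0.2987 + 0.5000 + 0.4715 + 0.3750
  = 2.1735 bits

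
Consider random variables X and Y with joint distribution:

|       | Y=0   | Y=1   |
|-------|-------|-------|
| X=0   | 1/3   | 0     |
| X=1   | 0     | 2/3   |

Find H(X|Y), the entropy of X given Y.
Marginal P(Y) (column sums):
  P(Y=0) = 1/3 + 0 = 1/3
  P(Y=1) = 0 + 2/3 = 2/3

H(X|Y) = -Σ P(X,Y)·log₂ P(X|Y), where P(X|Y) = P(X,Y) / P(Y)
  (cells with P(X,Y) = 0 contribute 0)
  (X=0,Y=0): P(X|Y) = (1/3)/(1/3) = 1;  -(1/3)·log₂(1) = 0.0000
  (X=1,Y=1): P(X|Y) = (2/3)/(2/3) = 1;  -(2/3)·log₂(1) = 0.0000
H(X|Y) = 0.0000 + 0.0000
  = 0.0000 bits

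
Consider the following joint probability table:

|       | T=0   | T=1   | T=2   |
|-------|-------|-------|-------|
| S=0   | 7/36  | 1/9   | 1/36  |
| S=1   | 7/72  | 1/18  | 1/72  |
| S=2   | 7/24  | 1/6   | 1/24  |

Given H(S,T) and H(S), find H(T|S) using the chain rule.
From the chain rule: H(S,T) = H(S) + H(T|S)
Therefore: H(T|S) = H(S,T) - H(S)

H(S,T) = -[(7/36)·log₂(7/36) + (1/9)·log₂(1/9) + (1/36)·log₂(1/36) + (7/72)·log₂(7/72) + (1/18)·log₂(1/18) + (1/72)·log₂(1/72) + (7/24)·log₂(7/24) + (1/6)·log₂(1/6) + (1/24)·log₂(1/24)]
  = 0.4594 + 0.3522 + 0.1436 + 0.3269 + 0.2317 + 0.0857 + 0.5185 + 0.4308 + 0.1910
  = 2.7398 bits
Marginal P(S) (row sums):
  P(S=0) = 7/36 + 1/9 + 1/36 = 1/3
  P(S=1) = 7/72 + 1/18 + 1/72 = 1/6
  P(S=2) = 7/24 + 1/6 + 1/24 = 1/2
H(S) = -[(1/3)·log₂(1/3) + (1/6)·log₂(1/6) + (1/2)·log₂(1/2)]
  = 0.5283 + 0.4308 + 0.5000
  = 1.4591 bits

H(T|S) = 2.7398 - 1.4591 = 1.2807 bits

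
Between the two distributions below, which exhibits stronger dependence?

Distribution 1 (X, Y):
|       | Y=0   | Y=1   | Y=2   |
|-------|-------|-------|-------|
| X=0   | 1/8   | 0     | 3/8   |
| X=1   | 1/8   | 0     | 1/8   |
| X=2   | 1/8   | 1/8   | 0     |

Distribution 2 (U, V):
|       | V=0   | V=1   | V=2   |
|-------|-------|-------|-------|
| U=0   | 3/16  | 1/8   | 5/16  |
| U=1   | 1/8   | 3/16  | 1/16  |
Distribution 1 (X, Y):
Marginal P(X) (row sums):
  P(X=0) = 1/8 + 0 + 3/8 = 1/2
  P(X=1) = 1/8 + 0 + 1/8 = 1/4
  P(X=2) = 1/8 + 1/8 + 0 = 1/4
Marginal P(Y) (column sums):
  P(Y=0) = 1/8 + 1/8 + 1/8 = 3/8
  P(Y=1) = 0 + 0 + 1/8 = 1/8
  P(Y=2) = 3/8 + 1/8 + 0 = 1/2

H(X) = -[(1/2)·log₂(1/2) + (1/4)·log₂(1/4) + (1/4)·log₂(1/4)]
  = 0.5000 + 0.5000 + 0.5000
  = 1.5000 bits
H(Y) = -[(3/8)·log₂(3/8) + (1/8)·log₂(1/8) + (1/2)·log₂(1/2)]
  = 0.5306 + 0.3750 + 0.5000
  = 1.4056 bits
H(X,Y) = -[(1/8)·log₂(1/8) + (3/8)·log₂(3/8) + (1/8)·log₂(1/8) + (1/8)·log₂(1/8) + (1/8)·log₂(1/8) + (1/8)·log₂(1/8)]
  = 0.3750 + 0.5306 + 0.3750 + 0.3750 + 0.3750 + 0.3750
  = 2.4056 bits

I(X;Y) = H(X) + H(Y) - H(X,Y)
  = 1.5000 + 1.4056 - 2.4056
  = 0.5000 bits

Distribution 2 (U, V):
Marginal P(U) (row sums):
  P(U=0) = 3/16 + 1/8 + 5/16 = 5/8
  P(U=1) = 1/8 + 3/16 + 1/16 = 3/8
Marginal P(V) (column sums):
  P(V=0) = 3/16 + 1/8 = 5/16
  P(V=1) = 1/8 + 3/16 = 5/16
  P(V=2) = 5/16 + 1/16 = 3/8

H(U) = -[(5/8)·log₂(5/8) + (3/8)·log₂(3/8)]
  = 0.4238 + 0.5306
  = 0.9544 bits
H(V) = -[(5/16)·log₂(5/16) + (5/16)·log₂(5/16) + (3/8)·log₂(3/8)]
  = 0.5244 + 0.5244 + 0.5306
  = 1.5794 bits
H(U,V) = -[(3/16)·log₂(3/16) + (1/8)·log₂(1/8) + (5/16)·log₂(5/16) + (1/8)·log₂(1/8) + (3/16)·log₂(3/16) + (1/16)·log₂(1/16)]
  = 0.4528 + 0.3750 + 0.5244 + 0.3750 + 0.4528 + 0.2500
  = 2.4300 bits

I(U;V) = H(U) + H(V) - H(U,V)
  = 0.9544 + 1.5794 - 2.4300
  = 0.1038 bits

I(X;Y) = 0.5000 bits > I(U;V) = 0.1038 bits, so (X, Y) has the higher mutual information (stronger dependence).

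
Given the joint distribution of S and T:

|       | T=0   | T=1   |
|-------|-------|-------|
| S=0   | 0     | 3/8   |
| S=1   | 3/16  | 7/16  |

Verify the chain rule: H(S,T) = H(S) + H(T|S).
Left side:
H(S,T) = -[(3/8)·log₂(3/8) + (3/16)·log₂(3/16) + (7/16)·log₂(7/16)]
  = 0.5306 + 0.4528 + 0.5218
  = 1.5052 bits

Right side:
Marginal P(S) (row sums):
  P(S=0) = 0 + 3/8 = 3/8
  P(S=1) = 3/16 + 7/16 = 5/8
H(S) = -[(3/8)·log₂(3/8) + (5/8)·log₂(5/8)]
  = 0.5306 + 0.4238
  = 0.9544 bits
H(T|S) = -Σ P(S,T)·log₂ P(T|S), where P(T|S) = P(S,T) / P(S)
  (cells with P(S,T) = 0 contribute 0)
  (S=0,T=1): P(T|S) = (3/8)/(3/8) = 1;  -(3/8)·log₂(1) = 0.0000
  (S=1,T=0): P(T|S) = (3/16)/(5/8) = 3/10;  -(3/16)·log₂(3/10) = 0.3257
  (S=1,T=1): P(T|S) = (7/16)/(5/8) = 7/10;  -(7/16)·log₂(7/10) = 0.2251
H(T|S) = 0.0000 + 0.3257 + 0.2251
  = 0.5508 bits
H(S) + H(T|S) = 0.9544 + 0.5508 = 1.5052 bits

Both sides equal 1.5052 bits, so the chain rule holds ✓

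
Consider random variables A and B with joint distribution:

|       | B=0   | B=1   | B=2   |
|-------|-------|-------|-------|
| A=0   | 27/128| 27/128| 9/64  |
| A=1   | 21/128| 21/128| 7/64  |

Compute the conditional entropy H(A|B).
Marginal P(B) (column sums):
  P(B=0) = 27/128 + 21/128 = 3/8
  P(B=1) = 27/128 + 21/128 = 3/8
  P(B=2) = 9/64 + 7/64 = 1/4

H(A|B) = -Σ P(A,B)·log₂ P(A|B), where P(A|B) = P(A,B) / P(B)
  (A=0,B=0): P(A|B) = (27/128)/(3/8) = 9/16;  -(27/128)·log₂(9/16) = 0.1751
  (A=0,B=1): P(A|B) = (27/128)/(3/8) = 9/16;  -(27/128)·log₂(9/16) = 0.1751
  (A=0,B=2): P(A|B) = (9/64)/(1/4) = 9/16;  -(9/64)·log₂(9/16) = 0.1167
  (A=1,B=0): P(A|B) = (21/128)/(3/8) = 7/16;  -(21/128)·log₂(7/16) = 0.1957
  (A=1,B=1): P(A|B) = (21/128)/(3/8) = 7/16;  -(21/128)·log₂(7/16) = 0.1957
  (A=1,B=2): P(A|B) = (7/64)/(1/4) = 7/16;  -(7/64)·log₂(7/16) = 0.1304
H(A|B) = 0.1751 + 0.1751 + 0.1167 + 0.1957 + 0.1957 + 0.1304
  = 0.9887 bits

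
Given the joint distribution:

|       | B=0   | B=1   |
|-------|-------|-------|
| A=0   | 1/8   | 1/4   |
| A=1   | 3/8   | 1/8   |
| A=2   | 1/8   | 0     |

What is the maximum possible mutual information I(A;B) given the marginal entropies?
The upper bound on mutual information is I(A;B) ≤ min(H(A), H(B)).

Marginal P(A) (row sums):
  P(A=0) = 1/8 + 1/4 = 3/8
  P(A=1) = 3/8 + 1/8 = 1/2
  P(A=2) = 1/8 + 0 = 1/8
Marginal P(B) (column sums):
  P(B=0) = 1/8 + 3/8 + 1/8 = 5/8
  P(B=1) = 1/4 + 1/8 + 0 = 3/8

H(A) = -[(3/8)·log₂(3/8) + (1/2)·log₂(1/2) + (1/8)·log₂(1/8)]
  = 0.5306 + 0.5000 + 0.3750
  = 1.4056 bits
H(B) = -[(5/8)·log₂(5/8) + (3/8)·log₂(3/8)]
  = 0.4238 + 0.5306
  = 0.9544 bits

Maximum possible I(A;B) = min(1.4056, 0.9544) = 0.9544 bits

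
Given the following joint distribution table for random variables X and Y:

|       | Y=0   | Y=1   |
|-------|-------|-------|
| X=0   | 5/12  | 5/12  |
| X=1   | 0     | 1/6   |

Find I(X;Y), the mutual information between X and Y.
Marginal P(X) (row sums):
  P(X=0) = 5/12 + 5/12 = 5/6
  P(X=1) = 0 + 1/6 = 1/6
Marginal P(Y) (column sums):
  P(Y=0) = 5/12 + 0 = 5/12
  P(Y=1) = 5/12 + 1/6 = 7/12

H(X) = -[(5/6)·log₂(5/6) + (1/6)·log₂(1/6)]
  = 0.2192 + 0.4308
  = 0.6500 bits
H(Y) = -[(5/12)·log₂(5/12) + (7/12)·log₂(7/12)]
  = 0.5263 + 0.4536
  = 0.9799 bits
H(X,Y) = -[(5/12)·log₂(5/12) + (5/12)·log₂(5/12) + (1/6)·log₂(1/6)]
  = 0.5263 + 0.5263 + 0.4308
  = 1.4834 bits

I(X;Y) = H(X) + H(Y) - H(X,Y)
  = 0.6500 + 0.9799 - 1.4834
  = 0.1465 bits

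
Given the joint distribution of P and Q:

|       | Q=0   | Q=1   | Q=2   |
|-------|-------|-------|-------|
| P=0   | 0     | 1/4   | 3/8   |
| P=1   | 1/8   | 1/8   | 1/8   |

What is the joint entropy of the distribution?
H(P,Q) = -Σ P(P,Q) log₂ P(P,Q), summed over the non-zero cells:
H(P,Q) = -[(1/4)·log₂(1/4) + (3/8)·log₂(3/8) + (1/8)·log₂(1/8) + (1/8)·log₂(1/8) + (1/8)·log₂(1/8)]
  = 0.5000 + 0.5306 + 0.3750 + 0.3750 + 0.3750
  = 2.1556 bits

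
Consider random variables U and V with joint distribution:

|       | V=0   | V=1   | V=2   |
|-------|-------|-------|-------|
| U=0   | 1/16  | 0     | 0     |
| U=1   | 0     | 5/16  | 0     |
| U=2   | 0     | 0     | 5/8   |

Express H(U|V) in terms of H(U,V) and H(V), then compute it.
H(U|V) = H(U,V) - H(V)

Marginal P(V) (column sums):
  P(V=0) = 1/16 + 0 + 0 = 1/16
  P(V=1) = 0 + 5/16 + 0 = 5/16
  P(V=2) = 0 + 0 + 5/8 = 5/8

H(U,V) = -[(1/16)·log₂(1/16) + (5/16)·log₂(5/16) + (5/8)·log₂(5/8)]
  = 0.2500 + 0.5244 + 0.4238
  = 1.1982 bits
H(V) = -[(1/16)·log₂(1/16) + (5/16)·log₂(5/16) + (5/8)·log₂(5/8)]
  = 0.2500 + 0.5244 + 0.4238
  = 1.1982 bits

H(U|V) = 1.1982 - 1.1982 = 0.0000 bits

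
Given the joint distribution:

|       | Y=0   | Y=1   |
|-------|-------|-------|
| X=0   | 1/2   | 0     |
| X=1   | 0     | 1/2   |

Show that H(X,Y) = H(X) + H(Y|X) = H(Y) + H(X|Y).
Marginal P(X) (row sums):
  P(X=0) = 1/2 + 0 = 1/2
  P(X=1) = 0 + 1/2 = 1/2
Marginal P(Y) (column sums):
  P(Y=0) = 1/2 + 0 = 1/2
  P(Y=1) = 0 + 1/2 = 1/2

Decomposition 1: H(X) + H(Y|X)
H(X) = -[(1/2)·log₂(1/2) + (1/2)·log₂(1/2)]
  = 0.5000 + 0.5000
  = 1.0000 bits
H(Y|X) = -Σ P(X,Y)·log₂ P(Y|X), where P(Y|X) = P(X,Y) / P(X)
  (cells with P(X,Y) = 0 contribute 0)
  (X=0,Y=0): P(Y|X) = (1/2)/(1/2) = 1;  -(1/2)·log₂(1) = 0.0000
  (X=1,Y=1): P(Y|X) = (1/2)/(1/2) = 1;  -(1/2)·log₂(1) = 0.0000
H(Y|X) = 0.0000 + 0.0000
  = 0.0000 bits
H(X) + H(Y|X) = 1.0000 + 0.0000 = 1.0000 bits

Decomposition 2: H(Y) + H(X|Y)
H(Y) = -[(1/2)·log₂(1/2) + (1/2)·log₂(1/2)]
  = 0.5000 + 0.5000
  = 1.0000 bits
H(X|Y) = -Σ P(X,Y)·log₂ P(X|Y), where P(X|Y) = P(X,Y) / P(Y)
  (cells with P(X,Y) = 0 contribute 0)
  (X=0,Y=0): P(X|Y) = (1/2)/(1/2) = 1;  -(1/2)·log₂(1) = 0.0000
  (X=1,Y=1): P(X|Y) = (1/2)/(1/2) = 1;  -(1/2)·log₂(1) = 0.0000
H(X|Y) = 0.0000 + 0.0000
  = 0.0000 bits
H(Y) + H(X|Y) = 1.0000 + 0.0000 = 1.0000 bits

Direct computation of the joint entropy:
H(X,Y) = -[(1/2)·log₂(1/2) + (1/2)·log₂(1/2)]
  = 0.5000 + 0.5000
  = 1.0000 bits

All three agree: H(X,Y) = 1.0000 bits ✓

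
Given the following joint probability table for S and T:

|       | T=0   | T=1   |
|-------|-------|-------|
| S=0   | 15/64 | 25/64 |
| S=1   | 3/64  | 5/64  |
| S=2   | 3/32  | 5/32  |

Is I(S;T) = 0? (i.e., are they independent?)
Marginal P(S) (row sums):
  P(S=0) = 15/64 + 25/64 = 5/8
  P(S=1) = 3/64 + 5/64 = 1/8
  P(S=2) = 3/32 + 5/32 = 1/4
Marginal P(T) (column sums):
  P(T=0) = 15/64 + 3/64 + 3/32 = 3/8
  P(T=1) = 25/64 + 5/64 + 5/32 = 5/8

S and T are independent iff P(S=i,T=j) = P(S=i)·P(T=j) for every cell.
  P(S=0)·P(T=0) = 5/8 × 3/8 = 15/64 = P(S=0,T=0) ✓
  P(S=0)·P(T=1) = 5/8 × 5/8 = 25/64 = P(S=0,T=1) ✓
  P(S=1)·P(T=0) = 1/8 × 3/8 = 3/64 = P(S=1,T=0) ✓
  P(S=1)·P(T=1) = 1/8 × 5/8 = 5/64 = P(S=1,T=1) ✓
  P(S=2)·P(T=0) = 1/4 × 3/8 = 3/32 = P(S=2,T=0) ✓
  P(S=2)·P(T=1) = 1/4 × 5/8 = 5/32 = P(S=2,T=1) ✓

Yes, S and T are independent: every cell factors, so I(S;T) = 0 bits.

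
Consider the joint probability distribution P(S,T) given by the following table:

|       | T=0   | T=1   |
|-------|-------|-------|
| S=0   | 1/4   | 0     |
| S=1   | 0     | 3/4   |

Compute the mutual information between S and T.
Marginal P(S) (row sums):
  P(S=0) = 1/4 + 0 = 1/4
  P(S=1) = 0 + 3/4 = 3/4
Marginal P(T) (column sums):
  P(T=0) = 1/4 + 0 = 1/4
  P(T=1) = 0 + 3/4 = 3/4

H(S) = -[(1/4)·log₂(1/4) + (3/4)·log₂(3/4)]
  = 0.5000 + 0.3113
  = 0.8113 bits
H(T) = -[(1/4)·log₂(1/4) + (3/4)·log₂(3/4)]
  = 0.5000 + 0.3113
  = 0.8113 bits
H(S,T) = -[(1/4)·log₂(1/4) + (3/4)·log₂(3/4)]
  = 0.5000 + 0.3113
  = 0.8113 bits

I(S;T) = H(S) + H(T) - H(S,T)
  = 0.8113 + 0.8113 - 0.8113
  = 0.8113 bits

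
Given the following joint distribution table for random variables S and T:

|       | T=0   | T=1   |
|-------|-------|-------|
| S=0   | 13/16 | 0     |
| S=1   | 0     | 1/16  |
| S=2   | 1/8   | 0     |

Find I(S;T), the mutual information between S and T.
Marginal P(S) (row sums):
  P(S=0) = 13/16 + 0 = 13/16
  P(S=1) = 0 + 1/16 = 1/16
  P(S=2) = 1/8 + 0 = 1/8
Marginal P(T) (column sums):
  P(T=0) = 13/16 + 0 + 1/8 = 15/16
  P(T=1) = 0 + 1/16 + 0 = 1/16

H(S) = -[(13/16)·log₂(13/16) + (1/16)·log₂(1/16) + (1/8)·log₂(1/8)]
  = 0.2434 + 0.2500 + 0.3750
  = 0.8684 bits
H(T) = -[(15/16)·log₂(15/16) + (1/16)·log₂(1/16)]
  = 0.0873 + 0.2500
  = 0.3373 bits
H(S,T) = -[(13/16)·log₂(13/16) + (1/16)·log₂(1/16) + (1/8)·log₂(1/8)]
  = 0.2434 + 0.2500 + 0.3750
  = 0.8684 bits

I(S;T) = H(S) + H(T) - H(S,T)
  = 0.8684 + 0.3373 - 0.8684
  = 0.3373 bits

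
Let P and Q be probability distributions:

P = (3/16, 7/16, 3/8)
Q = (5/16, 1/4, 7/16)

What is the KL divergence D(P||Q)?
D(P||Q) = Σ P(i) log₂(P(i)/Q(i))
  i=0: (3/16) × log₂((3/16)/(5/16)) = (3/16) × log₂(3/5) = -0.1382
  i=1: (7/16) × log₂((7/16)/(1/4)) = (7/16) × log₂(7/4) = 0.3532
  i=2: (3/8) × log₂((3/8)/(7/16)) = (3/8) × log₂(6/7) = -0.0834
D(P||Q) = -0.1382 + 0.3532 - 0.0834
  = 0.1316 bits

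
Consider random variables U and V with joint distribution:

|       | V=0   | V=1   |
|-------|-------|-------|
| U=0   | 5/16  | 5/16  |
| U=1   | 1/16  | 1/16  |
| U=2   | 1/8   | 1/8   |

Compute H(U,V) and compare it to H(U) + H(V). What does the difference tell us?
Marginal P(U) (row sums):
  P(U=0) = 5/16 + 5/16 = 5/8
  P(U=1) = 1/16 + 1/16 = 1/8
  P(U=2) = 1/8 + 1/8 = 1/4
Marginal P(V) (column sums):
  P(V=0) = 5/16 + 1/16 + 1/8 = 1/2
  P(V=1) = 5/16 + 1/16 + 1/8 = 1/2

H(U,V) = -[(5/16)·log₂(5/16) + (5/16)·log₂(5/16) + (1/16)·log₂(1/16) + (1/16)·log₂(1/16) + (1/8)·log₂(1/8) + (1/8)·log₂(1/8)]
  = 0.5244 + 0.5244 + 0.2500 + 0.2500 + 0.3750 + 0.3750
  = 2.2988 bits
H(U) = -[(5/8)·log₂(5/8) + (1/8)·log₂(1/8) + (1/4)·log₂(1/4)]
  = 0.4238 + 0.3750 + 0.5000
  = 1.2988 bits
H(V) = -[(1/2)·log₂(1/2) + (1/2)·log₂(1/2)]
  = 0.5000 + 0.5000
  = 1.0000 bits

H(U) + H(V) = 1.2988 + 1.0000 = 2.2988 bits
Difference: H(U) + H(V) - H(U,V) = 2.2988 - 2.2988 = 0.0000 bits = I(U;V)

The difference is the mutual information; it is 0 here, so U and V are independent (the joint entropy equals the sum of the marginal entropies).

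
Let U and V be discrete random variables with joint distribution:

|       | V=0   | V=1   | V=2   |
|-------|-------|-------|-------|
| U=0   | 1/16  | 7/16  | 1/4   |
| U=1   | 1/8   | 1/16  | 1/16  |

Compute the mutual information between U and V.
Marginal P(U) (row sums):
  P(U=0) = 1/16 + 7/16 + 1/4 = 3/4
  P(U=1) = 1/8 + 1/16 + 1/16 = 1/4
Marginal P(V) (column sums):
  P(V=0) = 1/16 + 1/8 = 3/16
  P(V=1) = 7/16 + 1/16 = 1/2
  P(V=2) = 1/4 + 1/16 = 5/16

H(U) = -[(3/4)·log₂(3/4) + (1/4)·log₂(1/4)]
  = 0.3113 + 0.5000
  = 0.8113 bits
H(V) = -[(3/16)·log₂(3/16) + (1/2)·log₂(1/2) + (5/16)·log₂(5/16)]
  = 0.4528 + 0.5000 + 0.5244
  = 1.4772 bits
H(U,V) = -[(1/16)·log₂(1/16) + (7/16)·log₂(7/16) + (1/4)·log₂(1/4) + (1/8)·log₂(1/8) + (1/16)·log₂(1/16) + (1/16)·log₂(1/16)]
  = 0.2500 + 0.5218 + 0.5000 + 0.3750 + 0.2500 + 0.2500
  = 2.1468 bits

I(U;V) = H(U) + H(V) - H(U,V)
  = 0.8113 + 1.4772 - 2.1468
  = 0.1417 bits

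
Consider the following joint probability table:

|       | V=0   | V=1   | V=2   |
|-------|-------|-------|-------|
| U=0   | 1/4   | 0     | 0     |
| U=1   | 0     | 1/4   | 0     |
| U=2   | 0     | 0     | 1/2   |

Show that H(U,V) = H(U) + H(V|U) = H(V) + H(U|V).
Marginal P(U) (row sums):
  P(U=0) = 1/4 + 0 + 0 = 1/4
  P(U=1) = 0 + 1/4 + 0 = 1/4
  P(U=2) = 0 + 0 + 1/2 = 1/2
Marginal P(V) (column sums):
  P(V=0) = 1/4 + 0 + 0 = 1/4
  P(V=1) = 0 + 1/4 + 0 = 1/4
  P(V=2) = 0 + 0 + 1/2 = 1/2

Decomposition 1: H(U) + H(V|U)
H(U) = -[(1/4)·log₂(1/4) + (1/4)·log₂(1/4) + (1/2)·log₂(1/2)]
  = 0.5000 + 0.5000 + 0.5000
  = 1.5000 bits
H(V|U) = -Σ P(U,V)·log₂ P(V|U), where P(V|U) = P(U,V) / P(U)
  (cells with P(U,V) = 0 contribute 0)
  (U=0,V=0): P(V|U) = (1/4)/(1/4) = 1;  -(1/4)·log₂(1) = 0.0000
  (U=1,V=1): P(V|U) = (1/4)/(1/4) = 1;  -(1/4)·log₂(1) = 0.0000
  (U=2,V=2): P(V|U) = (1/2)/(1/2) = 1;  -(1/2)·log₂(1) = 0.0000
H(V|U) = 0.0000 + 0.0000 + 0.0000
  = 0.0000 bits
H(U) + H(V|U) = 1.5000 + 0.0000 = 1.5000 bits

Decomposition 2: H(V) + H(U|V)
H(V) = -[(1/4)·log₂(1/4) + (1/4)·log₂(1/4) + (1/2)·log₂(1/2)]
  = 0.5000 + 0.5000 + 0.5000
  = 1.5000 bits
H(U|V) = -Σ P(U,V)·log₂ P(U|V), where P(U|V) = P(U,V) / P(V)
  (cells with P(U,V) = 0 contribute 0)
  (U=0,V=0): P(U|V) = (1/4)/(1/4) = 1;  -(1/4)·log₂(1) = 0.0000
  (U=1,V=1): P(U|V) = (1/4)/(1/4) = 1;  -(1/4)·log₂(1) = 0.0000
  (U=2,V=2): P(U|V) = (1/2)/(1/2) = 1;  -(1/2)·log₂(1) = 0.0000
H(U|V) = 0.0000 + 0.0000 + 0.0000
  = 0.0000 bits
H(V) + H(U|V) = 1.5000 + 0.0000 = 1.5000 bits

Direct computation of the joint entropy:
H(U,V) = -[(1/4)·log₂(1/4) + (1/4)·log₂(1/4) + (1/2)·log₂(1/2)]
  = 0.5000 + 0.5000 + 0.5000
  = 1.5000 bits

All three agree: H(U,V) = 1.5000 bits ✓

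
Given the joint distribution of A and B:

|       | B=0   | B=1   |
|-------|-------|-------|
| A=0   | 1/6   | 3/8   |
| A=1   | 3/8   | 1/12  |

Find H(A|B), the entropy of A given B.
Marginal P(B) (column sums):
  P(B=0) = 1/6 + 3/8 = 13/24
  P(B=1) = 3/8 + 1/12 = 11/24

H(A|B) = -Σ P(A,B)·log₂ P(A|B), where P(A|B) = P(A,B) / P(B)
  (A=0,B=0): P(A|B) = (1/6)/(13/24) = 4/13;  -(1/6)·log₂(4/13) = 0.2834
  (A=0,B=1): P(A|B) = (3/8)/(11/24) = 9/11;  -(3/8)·log₂(9/11) = 0.1086
  (A=1,B=0): P(A|B) = (3/8)/(13/24) = 9/13;  -(3/8)·log₂(9/13) = 0.1989
  (A=1,B=1): P(A|B) = (1/12)/(11/24) = 2/11;  -(1/12)·log₂(2/11) = 0.2050
H(A|B) = 0.2834 + 0.1086 + 0.1989 + 0.2050
  = 0.7959 bits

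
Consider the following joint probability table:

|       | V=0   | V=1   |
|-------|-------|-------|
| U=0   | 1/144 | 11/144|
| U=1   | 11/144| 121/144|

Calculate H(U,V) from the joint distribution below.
H(U,V) = -Σ P(U,V) log₂ P(U,V), summed over the non-zero cells:
H(U,V) = -[(1/144)·log₂(1/144) + (11/144)·log₂(11/144) + (11/144)·log₂(11/144) + (121/144)·log₂(121/144)]
  = 0.0498 + 0.2834 + 0.2834 + 0.2110
  = 0.8276 bits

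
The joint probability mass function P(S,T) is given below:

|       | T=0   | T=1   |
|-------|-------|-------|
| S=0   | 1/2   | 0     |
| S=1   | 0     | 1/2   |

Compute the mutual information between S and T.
Marginal P(S) (row sums):
  P(S=0) = 1/2 + 0 = 1/2
  P(S=1) = 0 + 1/2 = 1/2
Marginal P(T) (column sums):
  P(T=0) = 1/2 + 0 = 1/2
  P(T=1) = 0 + 1/2 = 1/2

H(S) = -[(1/2)·log₂(1/2) + (1/2)·log₂(1/2)]
  = 0.5000 + 0.5000
  = 1.0000 bits
H(T) = -[(1/2)·log₂(1/2) + (1/2)·log₂(1/2)]
  = 0.5000 + 0.5000
  = 1.0000 bits
H(S,T) = -[(1/2)·log₂(1/2) + (1/2)·log₂(1/2)]
  = 0.5000 + 0.5000
  = 1.0000 bits

I(S;T) = H(S) + H(T) - H(S,T)
  = 1.0000 + 1.0000 - 1.0000
  = 1.0000 bits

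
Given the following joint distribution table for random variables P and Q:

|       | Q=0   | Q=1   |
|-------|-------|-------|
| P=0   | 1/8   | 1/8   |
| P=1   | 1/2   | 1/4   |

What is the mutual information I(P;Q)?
Marginal P(P) (row sums):
  P(P=0) = 1/8 + 1/8 = 1/4
  P(P=1) = 1/2 + 1/4 = 3/4
Marginal P(Q) (column sums):
  P(Q=0) = 1/8 + 1/2 = 5/8
  P(Q=1) = 1/8 + 1/4 = 3/8

H(P) = -[(1/4)·log₂(1/4) + (3/4)·log₂(3/4)]
  = 0.5000 + 0.3113
  = 0.8113 bits
H(Q) = -[(5/8)·log₂(5/8) + (3/8)·log₂(3/8)]
  = 0.4238 + 0.5306
  = 0.9544 bits
H(P,Q) = -[(1/8)·log₂(1/8) + (1/8)·log₂(1/8) + (1/2)·log₂(1/2) + (1/4)·log₂(1/4)]
  = 0.3750 + 0.3750 + 0.5000 + 0.5000
  = 1.7500 bits

I(P;Q) = H(P) + H(Q) - H(P,Q)
  = 0.8113 + 0.9544 - 1.7500
  = 0.0157 bits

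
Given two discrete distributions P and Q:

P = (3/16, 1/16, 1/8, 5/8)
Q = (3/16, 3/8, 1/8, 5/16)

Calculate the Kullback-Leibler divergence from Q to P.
D(P||Q) = Σ P(i) log₂(P(i)/Q(i))
  i=0: (3/16) × log₂((3/16)/(3/16)) = (3/16) × log₂(1) = 0.0000
  i=1: (1/16) × log₂((1/16)/(3/8)) = (1/16) × log₂(1/6) = -0.1616
  i=2: (1/8) × log₂((1/8)/(1/8)) = (1/8) × log₂(1) = 0.0000
  i=3: (5/8) × log₂((5/8)/(5/16)) = (5/8) × log₂(2) = 0.6250
D(P||Q) = 0.0000 - 0.1616 + 0.0000 + 0.6250
  = 0.4634 bits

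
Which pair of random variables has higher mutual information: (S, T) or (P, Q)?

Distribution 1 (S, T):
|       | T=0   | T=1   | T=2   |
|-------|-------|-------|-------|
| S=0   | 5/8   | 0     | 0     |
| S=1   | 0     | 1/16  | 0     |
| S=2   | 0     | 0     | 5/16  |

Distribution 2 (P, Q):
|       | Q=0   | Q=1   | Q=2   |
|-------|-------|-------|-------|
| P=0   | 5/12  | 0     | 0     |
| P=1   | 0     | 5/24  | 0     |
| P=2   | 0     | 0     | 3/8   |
Distribution 1 (S, T):
Marginal P(S) (row sums):
  P(S=0) = 5/8 + 0 + 0 = 5/8
  P(S=1) = 0 + 1/16 + 0 = 1/16
  P(S=2) = 0 + 0 + 5/16 = 5/16
Marginal P(T) (column sums):
  P(T=0) = 5/8 + 0 + 0 = 5/8
  P(T=1) = 0 + 1/16 + 0 = 1/16
  P(T=2) = 0 + 0 + 5/16 = 5/16

H(S) = -[(5/8)·log₂(5/8) + (1/16)·log₂(1/16) + (5/16)·log₂(5/16)]
  = 0.4238 + 0.2500 + 0.5244
  = 1.1982 bits
H(T) = -[(5/8)·log₂(5/8) + (1/16)·log₂(1/16) + (5/16)·log₂(5/16)]
  = 0.4238 + 0.2500 + 0.5244
  = 1.1982 bits
H(S,T) = -[(5/8)·log₂(5/8) + (1/16)·log₂(1/16) + (5/16)·log₂(5/16)]
  = 0.4238 + 0.2500 + 0.5244
  = 1.1982 bits

I(S;T) = H(S) + H(T) - H(S,T)
  = 1.1982 + 1.1982 - 1.1982
  = 1.1982 bits

Distribution 2 (P, Q):
Marginal P(P) (row sums):
  P(P=0) = 5/12 + 0 + 0 = 5/12
  P(P=1) = 0 + 5/24 + 0 = 5/24
  P(P=2) = 0 + 0 + 3/8 = 3/8
Marginal P(Q) (column sums):
  P(Q=0) = 5/12 + 0 + 0 = 5/12
  P(Q=1) = 0 + 5/24 + 0 = 5/24
  P(Q=2) = 0 + 0 + 3/8 = 3/8

H(P) = -[(5/12)·log₂(5/12) + (5/24)·log₂(5/24) + (3/8)·log₂(3/8)]
  = 0.5263 + 0.4715 + 0.5306
  = 1.5284 bits
H(Q) = -[(5/12)·log₂(5/12) + (5/24)·log₂(5/24) + (3/8)·log₂(3/8)]
  = 0.5263 + 0.4715 + 0.5306
  = 1.5284 bits
H(P,Q) = -[(5/12)·log₂(5/12) + (5/24)·log₂(5/24) + (3/8)·log₂(3/8)]
  = 0.5263 + 0.4715 + 0.5306
  = 1.5284 bits

I(P;Q) = H(P) + H(Q) - H(P,Q)
  = 1.5284 + 1.5284 - 1.5284
  = 1.5284 bits

I(P;Q) = 1.5284 bits > I(S;T) = 1.1982 bits, so (P, Q) has the higher mutual information (stronger dependence).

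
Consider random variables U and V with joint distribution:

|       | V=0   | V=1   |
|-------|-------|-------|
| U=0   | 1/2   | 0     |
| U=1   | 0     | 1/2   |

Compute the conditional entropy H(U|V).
Marginal P(V) (column sums):
  P(V=0) = 1/2 + 0 = 1/2
  P(V=1) = 0 + 1/2 = 1/2

H(U|V) = -Σ P(U,V)·log₂ P(U|V), where P(U|V) = P(U,V) / P(V)
  (cells with P(U,V) = 0 contribute 0)
  (U=0,V=0): P(U|V) = (1/2)/(1/2) = 1;  -(1/2)·log₂(1) = 0.0000
  (U=1,V=1): P(U|V) = (1/2)/(1/2) = 1;  -(1/2)·log₂(1) = 0.0000
H(U|V) = 0.0000 + 0.0000
  = 0.0000 bits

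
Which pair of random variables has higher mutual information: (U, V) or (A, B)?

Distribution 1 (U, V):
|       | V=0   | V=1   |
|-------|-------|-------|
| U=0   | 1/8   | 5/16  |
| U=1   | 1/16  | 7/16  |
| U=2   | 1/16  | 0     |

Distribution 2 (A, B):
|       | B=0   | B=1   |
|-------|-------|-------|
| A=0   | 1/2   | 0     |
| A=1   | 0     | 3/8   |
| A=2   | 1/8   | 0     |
Distribution 1 (U, V):
Marginal P(U) (row sums):
  P(U=0) = 1/8 + 5/16 = 7/16
  P(U=1) = 1/16 + 7/16 = 1/2
  P(U=2) = 1/16 + 0 = 1/16
Marginal P(V) (column sums):
  P(V=0) = 1/8 + 1/16 + 1/16 = 1/4
  P(V=1) = 5/16 + 7/16 + 0 = 3/4

H(U) = -[(7/16)·log₂(7/16) + (1/2)·log₂(1/2) + (1/16)·log₂(1/16)]
  = 0.5218 + 0.5000 + 0.2500
  = 1.2718 bits
H(V) = -[(1/4)·log₂(1/4) + (3/4)·log₂(3/4)]
  = 0.5000 + 0.3113
  = 0.8113 bits
H(U,V) = -[(1/8)·log₂(1/8) + (5/16)·log₂(5/16) + (1/16)·log₂(1/16) + (7/16)·log₂(7/16) + (1/16)·log₂(1/16)]
  = 0.3750 + 0.5244 + 0.2500 + 0.5218 + 0.2500
  = 1.9212 bits

I(U;V) = H(U) + H(V) - H(U,V)
  = 1.2718 + 0.8113 - 1.9212
  = 0.1619 bits

Distribution 2 (A, B):
Marginal P(A) (row sums):
  P(A=0) = 1/2 + 0 = 1/2
  P(A=1) = 0 + 3/8 = 3/8
  P(A=2) = 1/8 + 0 = 1/8
Marginal P(B) (column sums):
  P(B=0) = 1/2 + 0 + 1/8 = 5/8
  P(B=1) = 0 + 3/8 + 0 = 3/8

H(A) = -[(1/2)·log₂(1/2) + (3/8)·log₂(3/8) + (1/8)·log₂(1/8)]
  = 0.5000 + 0.5306 + 0.3750
  = 1.4056 bits
H(B) = -[(5/8)·log₂(5/8) + (3/8)·log₂(3/8)]
  = 0.4238 + 0.5306
  = 0.9544 bits
H(A,B) = -[(1/2)·log₂(1/2) + (3/8)·log₂(3/8) + (1/8)·log₂(1/8)]
  = 0.5000 + 0.5306 + 0.3750
  = 1.4056 bits

I(A;B) = H(A) + H(B) - H(A,B)
  = 1.4056 + 0.9544 - 1.4056
  = 0.9544 bits

I(A;B) = 0.9544 bits > I(U;V) = 0.1619 bits, so (A, B) has the higher mutual information (stronger dependence).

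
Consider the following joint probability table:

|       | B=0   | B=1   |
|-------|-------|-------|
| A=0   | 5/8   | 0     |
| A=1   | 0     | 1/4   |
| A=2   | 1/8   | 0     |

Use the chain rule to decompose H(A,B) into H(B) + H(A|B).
By the chain rule: H(A,B) = H(B) + H(A|B)

Marginal P(B) (column sums):
  P(B=0) = 5/8 + 0 + 1/8 = 3/4
  P(B=1) = 0 + 1/4 + 0 = 1/4
H(B) = -[(3/4)·log₂(3/4) + (1/4)·log₂(1/4)]
  = 0.3113 + 0.5000
  = 0.8113 bits
H(A|B) = -Σ P(A,B)·log₂ P(A|B), where P(A|B) = P(A,B) / P(B)
  (cells with P(A,B) = 0 contribute 0)
  (A=0,B=0): P(A|B) = (5/8)/(3/4) = 5/6;  -(5/8)·log₂(5/6) = 0.1644
  (A=1,B=1): P(A|B) = (1/4)/(1/4) = 1;  -(1/4)·log₂(1) = 0.0000
  (A=2,B=0): P(A|B) = (1/8)/(3/4) = 1/6;  -(1/8)·log₂(1/6) = 0.3231
H(A|B) = 0.1644 + 0.0000 + 0.3231
  = 0.4875 bits

H(A,B) = H(B) + H(A|B) = 0.8113 + 0.4875 = 1.2988 bits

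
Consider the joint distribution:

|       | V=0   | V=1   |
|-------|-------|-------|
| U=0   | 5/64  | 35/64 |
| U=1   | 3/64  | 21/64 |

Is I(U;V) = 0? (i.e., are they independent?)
Marginal P(U) (row sums):
  P(U=0) = 5/64 + 35/64 = 5/8
  P(U=1) = 3/64 + 21/64 = 3/8
Marginal P(V) (column sums):
  P(V=0) = 5/64 + 3/64 = 1/8
  P(V=1) = 35/64 + 21/64 = 7/8

U and V are independent iff P(U=i,V=j) = P(U=i)·P(V=j) for every cell.
  P(U=0)·P(V=0) = 5/8 × 1/8 = 5/64 = P(U=0,V=0) ✓
  P(U=0)·P(V=1) = 5/8 × 7/8 = 35/64 = P(U=0,V=1) ✓
  P(U=1)·P(V=0) = 3/8 × 1/8 = 3/64 = P(U=1,V=0) ✓
  P(U=1)·P(V=1) = 3/8 × 7/8 = 21/64 = P(U=1,V=1) ✓

Yes, U and V are independent: every cell factors, so I(U;V) = 0 bits.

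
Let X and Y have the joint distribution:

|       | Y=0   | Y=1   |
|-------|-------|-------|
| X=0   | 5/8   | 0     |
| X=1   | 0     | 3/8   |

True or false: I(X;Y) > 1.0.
Marginal P(X) (row sums):
  P(X=0) = 5/8 + 0 = 5/8
  P(X=1) = 0 + 3/8 = 3/8
Marginal P(Y) (column sums):
  P(Y=0) = 5/8 + 0 = 5/8
  P(Y=1) = 0 + 3/8 = 3/8

H(X) = -[(5/8)·log₂(5/8) + (3/8)·log₂(3/8)]
  = 0.4238 + 0.5306
  = 0.9544 bits
H(Y) = -[(5/8)·log₂(5/8) + (3/8)·log₂(3/8)]
  = 0.4238 + 0.5306
  = 0.9544 bits
H(X,Y) = -[(5/8)·log₂(5/8) + (3/8)·log₂(3/8)]
  = 0.4238 + 0.5306
  = 0.9544 bits

I(X;Y) = H(X) + H(Y) - H(X,Y)
  = 0.9544 + 0.9544 - 0.9544
  = 0.9544 bits

False. I(X;Y) = 0.9544 bits, which is ≤ 1.0 bits.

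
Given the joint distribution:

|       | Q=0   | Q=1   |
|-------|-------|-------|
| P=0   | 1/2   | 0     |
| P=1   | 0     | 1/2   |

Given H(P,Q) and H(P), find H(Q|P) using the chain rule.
From the chain rule: H(P,Q) = H(P) + H(Q|P)
Therefore: H(Q|P) = H(P,Q) - H(P)

H(P,Q) = -[(1/2)·log₂(1/2) + (1/2)·log₂(1/2)]
  = 0.5000 + 0.5000
  = 1.0000 bits
Marginal P(P) (row sums):
  P(P=0) = 1/2 + 0 = 1/2
  P(P=1) = 0 + 1/2 = 1/2
H(P) = -[(1/2)·log₂(1/2) + (1/2)·log₂(1/2)]
  = 0.5000 + 0.5000
  = 1.0000 bits

H(Q|P) = 1.0000 - 1.0000 = 0.0000 bits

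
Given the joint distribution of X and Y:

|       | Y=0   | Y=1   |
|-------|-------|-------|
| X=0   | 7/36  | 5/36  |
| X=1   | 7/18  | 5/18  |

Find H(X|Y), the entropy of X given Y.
Marginal P(Y) (column sums):
  P(Y=0) = 7/36 + 7/18 = 7/12
  P(Y=1) = 5/36 + 5/18 = 5/12

H(X|Y) = -Σ P(X,Y)·log₂ P(X|Y), where P(X|Y) = P(X,Y) / P(Y)
  (X=0,Y=0): P(X|Y) = (7/36)/(7/12) = 1/3;  -(7/36)·log₂(1/3) = 0.3082
  (X=0,Y=1): P(X|Y) = (5/36)/(5/12) = 1/3;  -(5/36)·log₂(1/3) = 0.2201
  (X=1,Y=0): P(X|Y) = (7/18)/(7/12) = 2/3;  -(7/18)·log₂(2/3) = 0.2275
  (X=1,Y=1): P(X|Y) = (5/18)/(5/12) = 2/3;  -(5/18)·log₂(2/3) = 0.1625
H(X|Y) = 0.3082 + 0.2201 + 0.2275 + 0.1625
  = 0.9183 bits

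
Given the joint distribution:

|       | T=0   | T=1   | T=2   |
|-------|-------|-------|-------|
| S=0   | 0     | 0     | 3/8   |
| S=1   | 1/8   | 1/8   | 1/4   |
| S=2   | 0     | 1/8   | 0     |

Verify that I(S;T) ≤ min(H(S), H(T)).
Marginal P(S) (row sums):
  P(S=0) = 0 + 0 + 3/8 = 3/8
  P(S=1) = 1/8 + 1/8 + 1/4 = 1/2
  P(S=2) = 0 + 1/8 + 0 = 1/8
Marginal P(T) (column sums):
  P(T=0) = 0 + 1/8 + 0 = 1/8
  P(T=1) = 0 + 1/8 + 1/8 = 1/4
  P(T=2) = 3/8 + 1/4 + 0 = 5/8

H(S) = -[(3/8)·log₂(3/8) + (1/2)·log₂(1/2) + (1/8)·log₂(1/8)]
  = 0.5306 + 0.5000 + 0.3750
  = 1.4056 bits
H(T) = -[(1/8)·log₂(1/8) + (1/4)·log₂(1/4) + (5/8)·log₂(5/8)]
  = 0.3750 + 0.5000 + 0.4238
  = 1.2988 bits
H(S,T) = -[(3/8)·log₂(3/8) + (1/8)·log₂(1/8) + (1/8)·log₂(1/8) + (1/4)·log₂(1/4) + (1/8)·log₂(1/8)]
  = 0.5306 + 0.3750 + 0.3750 + 0.5000 + 0.3750
  = 2.1556 bits

I(S;T) = H(S) + H(T) - H(S,T)
  = 1.4056 + 1.2988 - 2.1556
  = 0.5488 bits

min(H(S), H(T)) = min(1.4056, 1.2988) = 1.2988 bits
Since 0.5488 ≤ 1.2988, the bound is satisfied ✓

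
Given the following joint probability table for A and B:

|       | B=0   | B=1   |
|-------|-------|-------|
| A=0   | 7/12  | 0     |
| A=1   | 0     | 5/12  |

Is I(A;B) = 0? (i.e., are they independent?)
Marginal P(A) (row sums):
  P(A=0) = 7/12 + 0 = 7/12
  P(A=1) = 0 + 5/12 = 5/12
Marginal P(B) (column sums):
  P(B=0) = 7/12 + 0 = 7/12
  P(B=1) = 0 + 5/12 = 5/12

A and B are independent iff P(A=i,B=j) = P(A=i)·P(B=j) for every cell.
  P(A=0)·P(B=0) = 7/12 × 7/12 = 49/144, but P(A=0,B=0) = 7/12 ✗

No, A and B are not independent. Quantitatively, I(A;B) > 0:

H(A) = -[(7/12)·log₂(7/12) + (5/12)·log₂(5/12)]
  = 0.4536 + 0.5263
  = 0.9799 bits
H(B) = -[(7/12)·log₂(7/12) + (5/12)·log₂(5/12)]
  = 0.4536 + 0.5263
  = 0.9799 bits
H(A,B) = -[(7/12)·log₂(7/12) + (5/12)·log₂(5/12)]
  = 0.4536 + 0.5263
  = 0.9799 bits
I(A;B) = H(A) + H(B) - H(A,B) = 0.9799 + 0.9799 - 0.9799 = 0.9799 bits > 0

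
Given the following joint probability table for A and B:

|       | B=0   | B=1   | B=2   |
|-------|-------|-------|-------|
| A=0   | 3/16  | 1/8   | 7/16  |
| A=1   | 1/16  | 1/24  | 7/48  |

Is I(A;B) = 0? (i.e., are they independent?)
Marginal P(A) (row sums):
  P(A=0) = 3/16 + 1/8 + 7/16 = 3/4
  P(A=1) = 1/16 + 1/24 + 7/48 = 1/4
Marginal P(B) (column sums):
  P(B=0) = 3/16 + 1/16 = 1/4
  P(B=1) = 1/8 + 1/24 = 1/6
  P(B=2) = 7/16 + 7/48 = 7/12

A and B are independent iff P(A=i,B=j) = P(A=i)·P(B=j) for every cell.
  P(A=0)·P(B=0) = 3/4 × 1/4 = 3/16 = P(A=0,B=0) ✓
  P(A=0)·P(B=1) = 3/4 × 1/6 = 1/8 = P(A=0,B=1) ✓
  P(A=0)·P(B=2) = 3/4 × 7/12 = 7/16 = P(A=0,B=2) ✓
  P(A=1)·P(B=0) = 1/4 × 1/4 = 1/16 = P(A=1,B=0) ✓
  P(A=1)·P(B=1) = 1/4 × 1/6 = 1/24 = P(A=1,B=1) ✓
  P(A=1)·P(B=2) = 1/4 × 7/12 = 7/48 = P(A=1,B=2) ✓

Yes, A and B are independent: every cell factors, so I(A;B) = 0 bits.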